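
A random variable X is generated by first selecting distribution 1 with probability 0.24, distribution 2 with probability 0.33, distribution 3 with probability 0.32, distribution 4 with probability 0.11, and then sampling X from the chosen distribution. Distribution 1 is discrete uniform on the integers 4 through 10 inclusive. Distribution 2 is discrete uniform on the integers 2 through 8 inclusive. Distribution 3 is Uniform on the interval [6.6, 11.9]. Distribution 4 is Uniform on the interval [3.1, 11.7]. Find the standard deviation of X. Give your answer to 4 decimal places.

2.5795

Per component, 1: μ=7, E[X²]=53; 2: μ=5, E[X²]=29; 3: μ=9.25, E[X²]=87.9033; 4: μ=7.4, E[X²]=60.9233.
E[X] = 0.24·7 + 0.33·5 + 0.32·9.25 + 0.11·7.4 = 7.104.
E[X²] = 0.24·53 + 0.33·29 + 0.32·87.9033 + 0.11·60.9233 = 57.1206.
Var(X) = E[X²] − (E[X])² = 57.1206 − 50.4668 = 6.65382.
SD(X) = √6.65382 = 2.5795.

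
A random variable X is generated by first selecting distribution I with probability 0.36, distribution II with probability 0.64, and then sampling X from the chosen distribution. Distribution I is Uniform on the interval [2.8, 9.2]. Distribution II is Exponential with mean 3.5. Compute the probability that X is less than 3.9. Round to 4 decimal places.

Conditional on each component, P(X < 3.9): I: 0.171875; II: 0.67185.
By total probability, P(X < 3.9) = 0.36·0.171875 + 0.64·0.67185 = 0.491859.

0.4919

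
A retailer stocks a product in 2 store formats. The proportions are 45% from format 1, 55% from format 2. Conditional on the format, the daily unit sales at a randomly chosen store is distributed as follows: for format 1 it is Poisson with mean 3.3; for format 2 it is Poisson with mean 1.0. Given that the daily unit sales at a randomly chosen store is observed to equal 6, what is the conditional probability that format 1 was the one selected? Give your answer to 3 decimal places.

0.991

Likelihoods P(X=6 | ·): 1: 0.0661575; 2: 0.000510944.
Posterior ∝ prior × likelihood. Numerator for 1: 0.45·0.0661575 = 0.0297709.
Normalizing constant: 0.45·0.0661575 + 0.55·0.000510944 = 0.0300519.
P(1 | observation) = 0.0297709 / 0.0300519 = 0.990649.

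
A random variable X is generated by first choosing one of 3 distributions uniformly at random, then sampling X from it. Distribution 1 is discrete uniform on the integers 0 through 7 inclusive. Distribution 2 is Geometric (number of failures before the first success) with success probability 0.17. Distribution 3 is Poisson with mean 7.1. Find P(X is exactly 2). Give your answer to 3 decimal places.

0.088

Conditional on each component, P(X = 2): 1: 0.125; 2: 0.117113; 3: 0.0207968.
By total probability, P(X = 2) = 0.333333·0.125 + 0.333333·0.117113 + 0.333333·0.0207968 = 0.0876366.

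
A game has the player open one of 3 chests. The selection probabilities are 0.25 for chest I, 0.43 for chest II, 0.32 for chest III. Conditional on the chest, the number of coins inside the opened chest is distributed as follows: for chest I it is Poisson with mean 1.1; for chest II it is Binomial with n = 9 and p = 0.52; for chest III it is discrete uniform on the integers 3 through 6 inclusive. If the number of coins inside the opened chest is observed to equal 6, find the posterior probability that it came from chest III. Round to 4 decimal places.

Likelihoods P(X=6 | ·): I: 0.00081903; II: 0.183664; III: 0.25.
Posterior ∝ prior × likelihood. Numerator for III: 0.32·0.25 = 0.08.
Normalizing constant: 0.25·0.00081903 + 0.43·0.183664 + 0.32·0.25 = 0.15918.
P(III | observation) = 0.08 / 0.15918 = 0.502575.

0.5026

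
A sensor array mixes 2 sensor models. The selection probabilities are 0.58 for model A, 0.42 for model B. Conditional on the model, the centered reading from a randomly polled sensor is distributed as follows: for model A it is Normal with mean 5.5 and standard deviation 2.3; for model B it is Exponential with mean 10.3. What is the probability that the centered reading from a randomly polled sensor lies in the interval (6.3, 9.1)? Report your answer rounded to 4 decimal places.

0.2313

Conditional on each model, P(6.3 < X < 9.1): A: 0.305219; B: 0.129119.
By total probability, P(6.3 < X < 9.1) = 0.58·0.305219 + 0.42·0.129119 = 0.231257.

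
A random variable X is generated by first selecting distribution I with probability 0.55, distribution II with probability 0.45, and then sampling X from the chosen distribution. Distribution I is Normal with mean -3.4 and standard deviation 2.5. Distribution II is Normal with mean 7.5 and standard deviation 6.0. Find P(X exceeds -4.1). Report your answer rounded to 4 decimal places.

Conditional on each component, P(X > -4.1): I: 0.610261; II: 0.973402.
By total probability, P(X > -4.1) = 0.55·0.610261 + 0.45·0.973402 = 0.773675.

0.7737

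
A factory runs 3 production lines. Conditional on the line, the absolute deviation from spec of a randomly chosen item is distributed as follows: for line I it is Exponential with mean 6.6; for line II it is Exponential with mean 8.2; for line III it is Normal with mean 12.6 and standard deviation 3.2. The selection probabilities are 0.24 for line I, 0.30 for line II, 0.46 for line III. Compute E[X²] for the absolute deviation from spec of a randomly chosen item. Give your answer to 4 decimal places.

For each component E[X²] = Var + (mean)², giving I: 87.12; II: 134.48; III: 169.
Overall E[X²] = 0.24·87.12 + 0.3·134.48 + 0.46·169 = 138.993.

138.9928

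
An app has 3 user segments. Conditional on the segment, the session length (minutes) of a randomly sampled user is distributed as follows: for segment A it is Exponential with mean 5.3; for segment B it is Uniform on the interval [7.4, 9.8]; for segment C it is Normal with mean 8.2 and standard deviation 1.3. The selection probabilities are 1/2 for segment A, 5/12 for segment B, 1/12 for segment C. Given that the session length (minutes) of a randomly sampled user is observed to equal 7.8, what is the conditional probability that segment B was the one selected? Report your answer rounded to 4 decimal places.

0.7904

Likelihoods f(7.8 | ·): A: 0.0433086; B: 0.416667; C: 0.29269.
Posterior ∝ prior × likelihood. Numerator for B: 0.416667·0.416667 = 0.173611.
Normalizing constant: 0.5·0.0433086 + 0.416667·0.416667 + 0.0833333·0.29269 = 0.219656.
P(B | observation) = 0.173611 / 0.219656 = 0.790376.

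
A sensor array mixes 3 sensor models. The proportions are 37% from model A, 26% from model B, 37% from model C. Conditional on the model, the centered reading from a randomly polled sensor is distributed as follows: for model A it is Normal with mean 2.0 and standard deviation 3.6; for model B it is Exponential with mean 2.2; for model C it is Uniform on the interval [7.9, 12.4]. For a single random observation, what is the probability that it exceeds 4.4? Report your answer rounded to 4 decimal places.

Conditional on each model, P(X > 4.4): A: 0.252493; B: 0.135335; C: 1.
By total probability, P(X > 4.4) = 0.37·0.252493 + 0.26·0.135335 + 0.37·1 = 0.498609.

0.4986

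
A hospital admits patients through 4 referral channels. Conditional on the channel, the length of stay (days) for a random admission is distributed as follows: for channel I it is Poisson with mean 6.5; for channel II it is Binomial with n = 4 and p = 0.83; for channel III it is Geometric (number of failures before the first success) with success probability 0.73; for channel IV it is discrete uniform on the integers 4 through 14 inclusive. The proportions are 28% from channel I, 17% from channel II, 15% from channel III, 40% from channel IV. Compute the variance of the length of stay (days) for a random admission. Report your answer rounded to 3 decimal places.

15.636

Per component, I: μ=6.5, E[X²]=48.75; II: μ=3.32, E[X²]=11.5868; III: μ=0.369863, E[X²]=0.64346; IV: μ=9, E[X²]=91.
E[X] = 0.28·6.5 + 0.17·3.32 + 0.15·0.369863 + 0.4·9 = 6.03988.
E[X²] = 0.28·48.75 + 0.17·11.5868 + 0.15·0.64346 + 0.4·91 = 52.1163.
Var(X) = E[X²] − (E[X])² = 52.1163 − 36.4801 = 15.6361.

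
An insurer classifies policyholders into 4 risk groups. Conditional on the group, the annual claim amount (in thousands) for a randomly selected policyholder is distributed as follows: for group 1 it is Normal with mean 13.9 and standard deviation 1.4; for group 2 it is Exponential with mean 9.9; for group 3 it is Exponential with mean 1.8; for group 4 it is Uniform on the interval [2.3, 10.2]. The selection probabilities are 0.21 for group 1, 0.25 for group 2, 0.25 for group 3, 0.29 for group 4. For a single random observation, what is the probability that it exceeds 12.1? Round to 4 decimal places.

0.2631

Conditional on each group, P(X > 12.1): 1: 0.900729; 2: 0.294575; 3: 0.00120386; 4: 0.
By total probability, P(X > 12.1) = 0.21·0.900729 + 0.25·0.294575 + 0.25·0.00120386 + 0.29·0 = 0.263098.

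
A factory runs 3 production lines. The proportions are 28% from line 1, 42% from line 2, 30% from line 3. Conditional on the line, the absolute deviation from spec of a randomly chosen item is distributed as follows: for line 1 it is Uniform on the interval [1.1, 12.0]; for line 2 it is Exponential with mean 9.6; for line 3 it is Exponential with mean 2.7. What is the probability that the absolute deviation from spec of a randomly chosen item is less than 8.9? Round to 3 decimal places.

Conditional on each line, P(X < 8.9): 1: 0.715596; 2: 0.604294; 3: 0.96298.
By total probability, P(X < 8.9) = 0.28·0.715596 + 0.42·0.604294 + 0.3·0.96298 = 0.743064.

0.743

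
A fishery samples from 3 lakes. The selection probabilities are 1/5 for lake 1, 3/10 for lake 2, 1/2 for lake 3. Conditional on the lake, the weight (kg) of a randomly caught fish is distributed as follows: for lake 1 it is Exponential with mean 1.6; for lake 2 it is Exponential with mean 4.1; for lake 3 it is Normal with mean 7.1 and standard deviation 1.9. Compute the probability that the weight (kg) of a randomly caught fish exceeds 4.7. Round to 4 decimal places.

Conditional on each lake, P(X > 4.7): 1: 0.0529981; 2: 0.317797; 3: 0.896734.
By total probability, P(X > 4.7) = 0.2·0.0529981 + 0.3·0.317797 + 0.5·0.896734 = 0.554306.

0.5543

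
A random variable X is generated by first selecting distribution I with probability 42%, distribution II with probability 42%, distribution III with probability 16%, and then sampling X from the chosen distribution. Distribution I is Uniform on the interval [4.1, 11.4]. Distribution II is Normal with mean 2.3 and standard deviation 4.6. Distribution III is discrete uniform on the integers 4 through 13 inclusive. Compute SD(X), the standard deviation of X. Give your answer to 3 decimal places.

Per component, I: μ=7.75, E[X²]=64.5033; II: μ=2.3, E[X²]=26.45; III: μ=8.5, E[X²]=80.5.
E[X] = 0.42·7.75 + 0.42·2.3 + 0.16·8.5 = 5.581.
E[X²] = 0.42·64.5033 + 0.42·26.45 + 0.16·80.5 = 51.0804.
Var(X) = E[X²] − (E[X])² = 51.0804 − 31.1476 = 19.9328.
SD(X) = √19.9328 = 4.46462.

4.465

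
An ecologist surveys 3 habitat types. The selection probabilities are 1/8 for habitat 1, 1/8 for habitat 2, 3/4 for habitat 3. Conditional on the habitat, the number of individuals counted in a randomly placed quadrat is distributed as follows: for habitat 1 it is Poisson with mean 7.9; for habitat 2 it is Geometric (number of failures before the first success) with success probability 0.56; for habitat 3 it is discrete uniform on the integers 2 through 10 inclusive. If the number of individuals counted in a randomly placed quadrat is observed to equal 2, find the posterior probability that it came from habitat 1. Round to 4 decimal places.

0.0147

Likelihoods P(X=2 | ·): 1: 0.0115691; 2: 0.108416; 3: 0.111111.
Posterior ∝ prior × likelihood. Numerator for 1: 0.125·0.0115691 = 0.00144613.
Normalizing constant: 0.125·0.0115691 + 0.125·0.108416 + 0.75·0.111111 = 0.0983315.
P(1 | observation) = 0.00144613 / 0.0983315 = 0.0147067.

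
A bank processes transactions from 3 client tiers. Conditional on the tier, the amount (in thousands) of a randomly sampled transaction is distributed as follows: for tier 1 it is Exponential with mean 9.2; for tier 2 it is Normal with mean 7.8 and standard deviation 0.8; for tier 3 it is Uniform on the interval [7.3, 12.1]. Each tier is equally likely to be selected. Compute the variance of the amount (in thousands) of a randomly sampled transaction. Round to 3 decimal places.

29.713

Per component, 1: μ=9.2, E[X²]=169.28; 2: μ=7.8, E[X²]=61.48; 3: μ=9.7, E[X²]=96.01.
E[X] = 0.333333·9.2 + 0.333333·7.8 + 0.333333·9.7 = 8.9.
E[X²] = 0.333333·169.28 + 0.333333·61.48 + 0.333333·96.01 = 108.923.
Var(X) = E[X²] − (E[X])² = 108.923 − 79.21 = 29.7133.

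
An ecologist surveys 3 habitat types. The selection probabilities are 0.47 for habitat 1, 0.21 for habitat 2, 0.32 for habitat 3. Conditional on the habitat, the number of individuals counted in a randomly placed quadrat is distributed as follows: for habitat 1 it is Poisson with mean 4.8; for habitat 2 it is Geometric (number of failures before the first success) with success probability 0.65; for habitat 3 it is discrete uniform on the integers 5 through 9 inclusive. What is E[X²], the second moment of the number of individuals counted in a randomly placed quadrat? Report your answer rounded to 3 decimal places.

For each component E[X²] = Var + (mean)², giving 1: 27.84; 2: 1.11834; 3: 51.
Overall E[X²] = 0.47·27.84 + 0.21·1.11834 + 0.32·51 = 29.6397.

29.640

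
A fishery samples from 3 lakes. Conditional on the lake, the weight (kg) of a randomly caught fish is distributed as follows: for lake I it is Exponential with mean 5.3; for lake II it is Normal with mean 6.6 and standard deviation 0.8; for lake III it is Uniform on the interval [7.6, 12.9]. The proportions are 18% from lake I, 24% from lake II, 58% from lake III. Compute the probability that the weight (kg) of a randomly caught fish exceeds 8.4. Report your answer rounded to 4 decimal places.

0.5323

Conditional on each lake, P(X > 8.4): I: 0.204967; II: 0.0122245; III: 0.849057.
By total probability, P(X > 8.4) = 0.18·0.204967 + 0.24·0.0122245 + 0.58·0.849057 = 0.532281.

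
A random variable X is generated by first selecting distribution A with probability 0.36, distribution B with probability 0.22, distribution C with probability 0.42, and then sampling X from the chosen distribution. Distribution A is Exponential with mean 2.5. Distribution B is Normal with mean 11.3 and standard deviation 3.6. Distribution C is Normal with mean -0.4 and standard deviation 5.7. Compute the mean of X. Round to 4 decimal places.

3.2180

Component means — A: 2.5; B: 11.3; C: -0.4.
E[X] = 0.36·2.5 + 0.22·11.3 + 0.42·-0.4 = 3.218.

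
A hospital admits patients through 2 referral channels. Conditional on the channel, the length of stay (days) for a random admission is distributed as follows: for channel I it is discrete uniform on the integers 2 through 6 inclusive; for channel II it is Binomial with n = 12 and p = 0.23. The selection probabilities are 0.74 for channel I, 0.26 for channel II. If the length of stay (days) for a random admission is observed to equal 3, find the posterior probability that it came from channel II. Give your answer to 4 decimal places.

0.3091

Likelihoods P(X=3 | ·): I: 0.2; II: 0.254696.
Posterior ∝ prior × likelihood. Numerator for II: 0.26·0.254696 = 0.0662211.
Normalizing constant: 0.74·0.2 + 0.26·0.254696 = 0.214221.
P(II | observation) = 0.0662211 / 0.214221 = 0.309125.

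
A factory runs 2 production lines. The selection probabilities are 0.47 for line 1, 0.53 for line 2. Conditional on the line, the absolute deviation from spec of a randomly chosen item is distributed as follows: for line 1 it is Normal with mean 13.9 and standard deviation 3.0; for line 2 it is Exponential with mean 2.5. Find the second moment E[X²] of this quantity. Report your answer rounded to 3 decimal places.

101.664

For each component E[X²] = Var + (mean)², giving 1: 202.21; 2: 12.5.
Overall E[X²] = 0.47·202.21 + 0.53·12.5 = 101.664.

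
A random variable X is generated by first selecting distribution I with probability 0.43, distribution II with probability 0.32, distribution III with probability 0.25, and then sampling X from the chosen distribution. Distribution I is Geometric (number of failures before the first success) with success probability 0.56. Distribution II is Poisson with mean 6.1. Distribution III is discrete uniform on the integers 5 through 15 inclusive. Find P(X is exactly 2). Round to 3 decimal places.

Conditional on each component, P(X = 2): I: 0.108416; II: 0.0417286; III: 0.
By total probability, P(X = 2) = 0.43·0.108416 + 0.32·0.0417286 + 0.25·0 = 0.059972.

0.060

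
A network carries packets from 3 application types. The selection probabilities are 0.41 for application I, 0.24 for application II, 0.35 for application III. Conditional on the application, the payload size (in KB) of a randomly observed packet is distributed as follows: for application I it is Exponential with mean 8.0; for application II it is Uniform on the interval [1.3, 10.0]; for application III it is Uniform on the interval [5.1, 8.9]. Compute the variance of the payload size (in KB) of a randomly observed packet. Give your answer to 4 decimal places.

Per component, I: μ=8, E[X²]=128; II: μ=5.65, E[X²]=38.23; III: μ=7, E[X²]=50.2033.
E[X] = 0.41·8 + 0.24·5.65 + 0.35·7 = 7.086.
E[X²] = 0.41·128 + 0.24·38.23 + 0.35·50.2033 = 79.2264.
Var(X) = E[X²] − (E[X])² = 79.2264 − 50.2114 = 29.015.

29.0150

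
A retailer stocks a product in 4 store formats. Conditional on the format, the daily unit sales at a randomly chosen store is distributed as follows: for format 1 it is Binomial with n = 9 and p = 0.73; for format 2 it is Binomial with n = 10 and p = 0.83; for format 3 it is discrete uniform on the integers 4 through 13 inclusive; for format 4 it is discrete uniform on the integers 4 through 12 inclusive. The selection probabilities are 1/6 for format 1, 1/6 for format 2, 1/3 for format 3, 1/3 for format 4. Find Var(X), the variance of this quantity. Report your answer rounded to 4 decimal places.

Per component, 1: μ=6.57, E[X²]=44.9388; 2: μ=8.3, E[X²]=70.301; 3: μ=8.5, E[X²]=80.5; 4: μ=8, E[X²]=70.6667.
E[X] = 0.166667·6.57 + 0.166667·8.3 + 0.333333·8.5 + 0.333333·8 = 7.97833.
E[X²] = 0.166667·44.9388 + 0.166667·70.301 + 0.333333·80.5 + 0.333333·70.6667 = 69.5955.
Var(X) = E[X²] − (E[X])² = 69.5955 − 63.6538 = 5.94172.

5.9417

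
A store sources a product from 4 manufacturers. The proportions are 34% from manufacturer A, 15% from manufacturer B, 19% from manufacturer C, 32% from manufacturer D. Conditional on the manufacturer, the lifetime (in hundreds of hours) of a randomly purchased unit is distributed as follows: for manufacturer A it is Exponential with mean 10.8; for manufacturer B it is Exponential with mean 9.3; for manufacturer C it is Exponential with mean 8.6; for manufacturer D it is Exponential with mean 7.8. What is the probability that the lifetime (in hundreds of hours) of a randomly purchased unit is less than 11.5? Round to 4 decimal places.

0.7161

Conditional on each manufacturer, P(X < 11.5): A: 0.655208; B: 0.709618; C: 0.737423; D: 0.771075.
By total probability, P(X < 11.5) = 0.34·0.655208 + 0.15·0.709618 + 0.19·0.737423 + 0.32·0.771075 = 0.716068.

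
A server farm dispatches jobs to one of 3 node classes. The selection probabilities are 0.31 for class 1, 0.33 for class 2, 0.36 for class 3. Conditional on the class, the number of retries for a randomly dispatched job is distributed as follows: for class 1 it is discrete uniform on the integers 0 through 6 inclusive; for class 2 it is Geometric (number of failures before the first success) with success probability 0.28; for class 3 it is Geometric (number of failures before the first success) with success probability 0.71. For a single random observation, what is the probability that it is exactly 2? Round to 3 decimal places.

Conditional on each class, P(X = 2): 1: 0.142857; 2: 0.145152; 3: 0.059711.
By total probability, P(X = 2) = 0.31·0.142857 + 0.33·0.145152 + 0.36·0.059711 = 0.113682.

0.114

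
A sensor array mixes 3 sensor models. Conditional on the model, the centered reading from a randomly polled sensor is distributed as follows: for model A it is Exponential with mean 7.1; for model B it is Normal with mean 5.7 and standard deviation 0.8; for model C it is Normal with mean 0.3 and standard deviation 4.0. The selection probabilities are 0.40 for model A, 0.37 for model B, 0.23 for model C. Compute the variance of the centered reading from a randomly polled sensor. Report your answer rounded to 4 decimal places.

Per component, A: μ=7.1, E[X²]=100.82; B: μ=5.7, E[X²]=33.13; C: μ=0.3, E[X²]=16.09.
E[X] = 0.4·7.1 + 0.37·5.7 + 0.23·0.3 = 5.018.
E[X²] = 0.4·100.82 + 0.37·33.13 + 0.23·16.09 = 56.2868.
Var(X) = E[X²] − (E[X])² = 56.2868 − 25.1803 = 31.1065.

31.1065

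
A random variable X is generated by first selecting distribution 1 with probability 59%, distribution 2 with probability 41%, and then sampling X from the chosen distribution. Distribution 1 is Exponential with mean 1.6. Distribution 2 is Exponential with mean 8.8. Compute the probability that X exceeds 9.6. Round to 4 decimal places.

0.1392

Conditional on each component, P(X > 9.6): 1: 0.00247875; 2: 0.335911.
By total probability, P(X > 9.6) = 0.59·0.00247875 + 0.41·0.335911 = 0.139186.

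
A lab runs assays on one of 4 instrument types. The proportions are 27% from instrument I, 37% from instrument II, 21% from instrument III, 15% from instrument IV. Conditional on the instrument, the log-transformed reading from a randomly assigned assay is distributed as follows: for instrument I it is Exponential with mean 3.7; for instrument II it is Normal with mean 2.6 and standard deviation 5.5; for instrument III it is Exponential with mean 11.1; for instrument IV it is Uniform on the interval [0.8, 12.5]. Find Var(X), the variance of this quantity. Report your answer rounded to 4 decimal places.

53.2002

Per component, I: μ=3.7, E[X²]=27.38; II: μ=2.6, E[X²]=37.01; III: μ=11.1, E[X²]=246.42; IV: μ=6.65, E[X²]=55.63.
E[X] = 0.27·3.7 + 0.37·2.6 + 0.21·11.1 + 0.15·6.65 = 5.2895.
E[X²] = 0.27·27.38 + 0.37·37.01 + 0.21·246.42 + 0.15·55.63 = 81.179.
Var(X) = E[X²] − (E[X])² = 81.179 − 27.9788 = 53.2002.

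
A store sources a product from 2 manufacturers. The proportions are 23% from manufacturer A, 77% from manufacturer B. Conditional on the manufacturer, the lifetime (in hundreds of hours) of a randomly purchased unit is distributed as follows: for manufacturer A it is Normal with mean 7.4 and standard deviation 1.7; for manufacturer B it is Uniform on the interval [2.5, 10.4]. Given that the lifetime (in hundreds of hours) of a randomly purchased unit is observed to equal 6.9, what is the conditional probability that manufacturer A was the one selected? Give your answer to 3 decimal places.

0.347

Likelihoods f(6.9 | ·): A: 0.224738; B: 0.126582.
Posterior ∝ prior × likelihood. Numerator for A: 0.23·0.224738 = 0.0516898.
Normalizing constant: 0.23·0.224738 + 0.77·0.126582 = 0.149158.
P(A | observation) = 0.0516898 / 0.149158 = 0.346543.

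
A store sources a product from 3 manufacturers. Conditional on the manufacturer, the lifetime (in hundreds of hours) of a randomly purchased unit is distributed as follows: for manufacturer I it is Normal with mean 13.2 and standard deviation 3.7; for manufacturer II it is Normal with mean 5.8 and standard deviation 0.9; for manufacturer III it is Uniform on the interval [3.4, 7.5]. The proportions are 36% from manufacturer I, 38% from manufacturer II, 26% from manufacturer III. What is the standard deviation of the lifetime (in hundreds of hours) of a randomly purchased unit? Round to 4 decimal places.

4.3273

Per component, I: μ=13.2, E[X²]=187.93; II: μ=5.8, E[X²]=34.45; III: μ=5.45, E[X²]=31.1033.
E[X] = 0.36·13.2 + 0.38·5.8 + 0.26·5.45 = 8.373.
E[X²] = 0.36·187.93 + 0.38·34.45 + 0.26·31.1033 = 88.8327.
Var(X) = E[X²] − (E[X])² = 88.8327 − 70.1071 = 18.7255.
SD(X) = √18.7255 = 4.3273.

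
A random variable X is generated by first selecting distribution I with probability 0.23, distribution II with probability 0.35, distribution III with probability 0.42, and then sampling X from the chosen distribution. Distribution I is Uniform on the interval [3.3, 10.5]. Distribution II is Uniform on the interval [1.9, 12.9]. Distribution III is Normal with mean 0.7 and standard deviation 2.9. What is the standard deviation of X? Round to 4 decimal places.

Per component, I: μ=6.9, E[X²]=51.93; II: μ=7.4, E[X²]=64.8433; III: μ=0.7, E[X²]=8.9.
E[X] = 0.23·6.9 + 0.35·7.4 + 0.42·0.7 = 4.471.
E[X²] = 0.23·51.93 + 0.35·64.8433 + 0.42·8.9 = 38.3771.
Var(X) = E[X²] − (E[X])² = 38.3771 − 19.9898 = 18.3872.
SD(X) = √18.3872 = 4.28803.

4.2880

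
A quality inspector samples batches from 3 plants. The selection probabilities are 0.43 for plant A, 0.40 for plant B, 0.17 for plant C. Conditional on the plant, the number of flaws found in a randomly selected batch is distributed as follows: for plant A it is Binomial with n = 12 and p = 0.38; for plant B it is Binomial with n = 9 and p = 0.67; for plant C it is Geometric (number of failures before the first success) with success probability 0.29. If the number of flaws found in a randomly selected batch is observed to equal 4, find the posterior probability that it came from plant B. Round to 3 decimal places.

Likelihoods P(X=4 | ·): A: 0.225358; B: 0.0993664; C: 0.0736939.
Posterior ∝ prior × likelihood. Numerator for B: 0.4·0.0993664 = 0.0397466.
Normalizing constant: 0.43·0.225358 + 0.4·0.0993664 + 0.17·0.0736939 = 0.149178.
P(B | observation) = 0.0397466 / 0.149178 = 0.266436.

0.266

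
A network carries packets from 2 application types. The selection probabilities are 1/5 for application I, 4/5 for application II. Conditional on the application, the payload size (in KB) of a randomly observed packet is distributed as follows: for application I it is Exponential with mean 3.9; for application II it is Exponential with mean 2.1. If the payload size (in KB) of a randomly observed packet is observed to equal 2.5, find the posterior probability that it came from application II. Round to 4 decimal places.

Likelihoods f(2.5 | ·): I: 0.135065; II: 0.144798.
Posterior ∝ prior × likelihood. Numerator for II: 0.8·0.144798 = 0.115839.
Normalizing constant: 0.2·0.135065 + 0.8·0.144798 = 0.142852.
P(II | observation) = 0.115839 / 0.142852 = 0.810902.

0.8109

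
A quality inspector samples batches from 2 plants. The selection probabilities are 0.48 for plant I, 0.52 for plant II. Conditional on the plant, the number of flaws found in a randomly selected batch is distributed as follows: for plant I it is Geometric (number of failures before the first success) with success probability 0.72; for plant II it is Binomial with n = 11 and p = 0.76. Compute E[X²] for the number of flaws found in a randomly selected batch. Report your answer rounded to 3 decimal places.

37.718

For each component E[X²] = Var + (mean)², giving I: 0.691358; II: 71.896.
Overall E[X²] = 0.48·0.691358 + 0.52·71.896 = 37.7178.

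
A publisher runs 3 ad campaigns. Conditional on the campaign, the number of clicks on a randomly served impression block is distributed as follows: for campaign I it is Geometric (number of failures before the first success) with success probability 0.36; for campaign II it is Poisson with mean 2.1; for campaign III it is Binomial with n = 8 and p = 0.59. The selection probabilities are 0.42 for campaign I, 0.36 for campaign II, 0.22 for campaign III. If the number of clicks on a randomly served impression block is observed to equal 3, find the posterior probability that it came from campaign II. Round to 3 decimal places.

Likelihoods P(X=3 | ·): I: 0.0943718; II: 0.189011; III: 0.133249.
Posterior ∝ prior × likelihood. Numerator for II: 0.36·0.189011 = 0.0680441.
Normalizing constant: 0.42·0.0943718 + 0.36·0.189011 + 0.22·0.133249 = 0.136995.
P(II | observation) = 0.0680441 / 0.136995 = 0.49669.

0.497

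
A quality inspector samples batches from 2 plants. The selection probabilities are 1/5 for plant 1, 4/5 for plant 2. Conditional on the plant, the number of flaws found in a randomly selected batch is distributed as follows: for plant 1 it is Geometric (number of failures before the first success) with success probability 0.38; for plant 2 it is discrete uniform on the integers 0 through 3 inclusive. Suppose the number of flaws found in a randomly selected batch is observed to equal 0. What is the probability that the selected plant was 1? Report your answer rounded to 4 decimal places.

Likelihoods P(X=0 | ·): 1: 0.38; 2: 0.25.
Posterior ∝ prior × likelihood. Numerator for 1: 0.2·0.38 = 0.076.
Normalizing constant: 0.2·0.38 + 0.8·0.25 = 0.276.
P(1 | observation) = 0.076 / 0.276 = 0.275362.

0.2754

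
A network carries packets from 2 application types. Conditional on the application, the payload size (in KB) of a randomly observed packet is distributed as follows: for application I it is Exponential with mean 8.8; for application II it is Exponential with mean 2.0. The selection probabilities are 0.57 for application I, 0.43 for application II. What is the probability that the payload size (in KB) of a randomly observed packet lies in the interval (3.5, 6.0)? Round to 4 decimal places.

Conditional on each application, P(3.5 < X < 6.0): I: 0.166149; II: 0.123987.
By total probability, P(3.5 < X < 6.0) = 0.57·0.166149 + 0.43·0.123987 = 0.148019.

0.1480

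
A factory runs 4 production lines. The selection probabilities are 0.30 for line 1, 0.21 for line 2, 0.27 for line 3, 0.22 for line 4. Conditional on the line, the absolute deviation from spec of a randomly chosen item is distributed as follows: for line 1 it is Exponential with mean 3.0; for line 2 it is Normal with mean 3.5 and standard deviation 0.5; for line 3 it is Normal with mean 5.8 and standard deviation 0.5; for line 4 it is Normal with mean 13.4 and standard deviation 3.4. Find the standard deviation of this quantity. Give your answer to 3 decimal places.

4.627

Per component, 1: μ=3, E[X²]=18; 2: μ=3.5, E[X²]=12.5; 3: μ=5.8, E[X²]=33.89; 4: μ=13.4, E[X²]=191.12.
E[X] = 0.3·3 + 0.21·3.5 + 0.27·5.8 + 0.22·13.4 = 6.149.
E[X²] = 0.3·18 + 0.21·12.5 + 0.27·33.89 + 0.22·191.12 = 59.2217.
Var(X) = E[X²] − (E[X])² = 59.2217 − 37.8102 = 21.4115.
SD(X) = √21.4115 = 4.62726.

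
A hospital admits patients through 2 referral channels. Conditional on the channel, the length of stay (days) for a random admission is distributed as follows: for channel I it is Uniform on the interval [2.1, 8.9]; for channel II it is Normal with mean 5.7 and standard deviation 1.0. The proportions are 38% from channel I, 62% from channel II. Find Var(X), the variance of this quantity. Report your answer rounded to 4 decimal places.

Per component, I: μ=5.5, E[X²]=34.1033; II: μ=5.7, E[X²]=33.49.
E[X] = 0.38·5.5 + 0.62·5.7 = 5.624.
E[X²] = 0.38·34.1033 + 0.62·33.49 = 33.7231.
Var(X) = E[X²] − (E[X])² = 33.7231 − 31.6294 = 2.09369.

2.0937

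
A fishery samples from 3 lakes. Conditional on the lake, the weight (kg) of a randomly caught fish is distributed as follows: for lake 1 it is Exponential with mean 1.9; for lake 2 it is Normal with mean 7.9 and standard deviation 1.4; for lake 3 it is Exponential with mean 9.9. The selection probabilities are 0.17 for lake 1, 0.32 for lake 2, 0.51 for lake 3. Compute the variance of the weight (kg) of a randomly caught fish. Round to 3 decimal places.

59.386

Per component, 1: μ=1.9, E[X²]=7.22; 2: μ=7.9, E[X²]=64.37; 3: μ=9.9, E[X²]=196.02.
E[X] = 0.17·1.9 + 0.32·7.9 + 0.51·9.9 = 7.9.
E[X²] = 0.17·7.22 + 0.32·64.37 + 0.51·196.02 = 121.796.
Var(X) = E[X²] − (E[X])² = 121.796 − 62.41 = 59.386.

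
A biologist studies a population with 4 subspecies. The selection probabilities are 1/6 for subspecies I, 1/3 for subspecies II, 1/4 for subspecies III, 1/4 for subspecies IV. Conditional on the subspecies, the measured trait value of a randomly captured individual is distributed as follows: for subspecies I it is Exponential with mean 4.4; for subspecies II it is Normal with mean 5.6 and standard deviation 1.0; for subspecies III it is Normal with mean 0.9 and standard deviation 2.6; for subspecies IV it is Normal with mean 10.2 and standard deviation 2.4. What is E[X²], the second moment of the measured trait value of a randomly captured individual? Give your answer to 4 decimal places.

46.5825

For each component E[X²] = Var + (mean)², giving I: 38.72; II: 32.36; III: 7.57; IV: 109.8.
Overall E[X²] = 0.166667·38.72 + 0.333333·32.36 + 0.25·7.57 + 0.25·109.8 = 46.5825.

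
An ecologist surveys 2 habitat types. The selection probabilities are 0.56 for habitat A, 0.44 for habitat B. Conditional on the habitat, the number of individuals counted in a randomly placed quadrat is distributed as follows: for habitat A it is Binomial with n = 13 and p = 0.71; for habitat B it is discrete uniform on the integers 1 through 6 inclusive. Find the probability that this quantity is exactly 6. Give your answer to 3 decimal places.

Conditional on each habitat, P(X = 6): A: 0.0379187; B: 0.166667.
By total probability, P(X = 6) = 0.56·0.0379187 + 0.44·0.166667 = 0.0945678.

0.095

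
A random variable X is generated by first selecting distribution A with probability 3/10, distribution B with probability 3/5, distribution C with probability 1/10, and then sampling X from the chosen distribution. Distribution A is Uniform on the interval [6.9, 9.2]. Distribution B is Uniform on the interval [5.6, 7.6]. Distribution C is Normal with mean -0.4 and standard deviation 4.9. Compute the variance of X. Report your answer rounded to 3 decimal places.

8.194

Per component, A: μ=8.05, E[X²]=65.2433; B: μ=6.6, E[X²]=43.8933; C: μ=-0.4, E[X²]=24.17.
E[X] = 0.3·8.05 + 0.6·6.6 + 0.1·-0.4 = 6.335.
E[X²] = 0.3·65.2433 + 0.6·43.8933 + 0.1·24.17 = 48.326.
Var(X) = E[X²] − (E[X])² = 48.326 − 40.1322 = 8.19378.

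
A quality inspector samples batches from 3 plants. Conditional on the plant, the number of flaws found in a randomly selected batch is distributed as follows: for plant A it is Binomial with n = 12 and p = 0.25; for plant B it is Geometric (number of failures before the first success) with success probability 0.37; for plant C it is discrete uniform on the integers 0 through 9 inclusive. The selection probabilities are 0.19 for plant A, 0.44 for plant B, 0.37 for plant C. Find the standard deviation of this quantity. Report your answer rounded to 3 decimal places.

2.660

Per component, A: μ=3, E[X²]=11.25; B: μ=1.7027, E[X²]=7.5011; C: μ=4.5, E[X²]=28.5.
E[X] = 0.19·3 + 0.44·1.7027 + 0.37·4.5 = 2.98419.
E[X²] = 0.19·11.25 + 0.44·7.5011 + 0.37·28.5 = 15.983.
Var(X) = E[X²] − (E[X])² = 15.983 − 8.90539 = 7.0776.
SD(X) = √7.0776 = 2.66038.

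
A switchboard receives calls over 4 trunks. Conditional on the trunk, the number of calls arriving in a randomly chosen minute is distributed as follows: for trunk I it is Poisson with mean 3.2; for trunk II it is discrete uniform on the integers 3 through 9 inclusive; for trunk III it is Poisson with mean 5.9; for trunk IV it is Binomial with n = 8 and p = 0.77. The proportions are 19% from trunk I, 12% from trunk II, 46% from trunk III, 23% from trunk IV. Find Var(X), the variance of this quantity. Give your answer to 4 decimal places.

5.3351

Per component, I: μ=3.2, E[X²]=13.44; II: μ=6, E[X²]=40; III: μ=5.9, E[X²]=40.71; IV: μ=6.16, E[X²]=39.3624.
E[X] = 0.19·3.2 + 0.12·6 + 0.46·5.9 + 0.23·6.16 = 5.4588.
E[X²] = 0.19·13.44 + 0.12·40 + 0.46·40.71 + 0.23·39.3624 = 35.1336.
Var(X) = E[X²] − (E[X])² = 35.1336 − 29.7985 = 5.33505.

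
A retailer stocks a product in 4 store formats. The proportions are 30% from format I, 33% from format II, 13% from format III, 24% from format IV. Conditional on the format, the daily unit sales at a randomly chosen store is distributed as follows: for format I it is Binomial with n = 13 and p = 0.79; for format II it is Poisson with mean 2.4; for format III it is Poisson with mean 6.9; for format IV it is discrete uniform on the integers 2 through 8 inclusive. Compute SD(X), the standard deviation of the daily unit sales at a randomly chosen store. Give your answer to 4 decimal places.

3.6588

Per component, I: μ=10.27, E[X²]=107.63; II: μ=2.4, E[X²]=8.16; III: μ=6.9, E[X²]=54.51; IV: μ=5, E[X²]=29.
E[X] = 0.3·10.27 + 0.33·2.4 + 0.13·6.9 + 0.24·5 = 5.97.
E[X²] = 0.3·107.63 + 0.33·8.16 + 0.13·54.51 + 0.24·29 = 49.028.
Var(X) = E[X²] − (E[X])² = 49.028 − 35.6409 = 13.3871.
SD(X) = √13.3871 = 3.65884.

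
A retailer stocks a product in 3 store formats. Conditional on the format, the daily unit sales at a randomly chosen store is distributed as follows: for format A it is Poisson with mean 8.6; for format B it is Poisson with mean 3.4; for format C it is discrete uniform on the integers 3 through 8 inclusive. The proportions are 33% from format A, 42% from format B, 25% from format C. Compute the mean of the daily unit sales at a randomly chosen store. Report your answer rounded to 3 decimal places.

Component means — A: 8.6; B: 3.4; C: 5.5.
E[X] = 0.33·8.6 + 0.42·3.4 + 0.25·5.5 = 5.641.

5.641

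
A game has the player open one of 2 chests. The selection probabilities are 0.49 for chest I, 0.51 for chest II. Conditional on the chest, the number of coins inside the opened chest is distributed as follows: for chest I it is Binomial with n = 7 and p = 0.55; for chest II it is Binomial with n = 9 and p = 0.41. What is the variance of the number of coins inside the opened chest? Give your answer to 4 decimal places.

Per component, I: μ=3.85, E[X²]=16.555; II: μ=3.69, E[X²]=15.7932.
E[X] = 0.49·3.85 + 0.51·3.69 = 3.7684.
E[X²] = 0.49·16.555 + 0.51·15.7932 = 16.1665.
Var(X) = E[X²] − (E[X])² = 16.1665 − 14.2008 = 1.96564.

1.9656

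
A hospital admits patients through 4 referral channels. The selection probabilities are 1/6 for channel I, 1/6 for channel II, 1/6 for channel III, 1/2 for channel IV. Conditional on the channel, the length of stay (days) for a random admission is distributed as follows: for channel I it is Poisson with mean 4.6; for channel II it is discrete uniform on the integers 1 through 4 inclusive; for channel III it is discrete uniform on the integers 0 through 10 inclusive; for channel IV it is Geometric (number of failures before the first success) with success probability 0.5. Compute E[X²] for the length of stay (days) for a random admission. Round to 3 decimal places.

12.877

For each component E[X²] = Var + (mean)², giving I: 25.76; II: 7.5; III: 35; IV: 3.
Overall E[X²] = 0.166667·25.76 + 0.166667·7.5 + 0.166667·35 + 0.5·3 = 12.8767.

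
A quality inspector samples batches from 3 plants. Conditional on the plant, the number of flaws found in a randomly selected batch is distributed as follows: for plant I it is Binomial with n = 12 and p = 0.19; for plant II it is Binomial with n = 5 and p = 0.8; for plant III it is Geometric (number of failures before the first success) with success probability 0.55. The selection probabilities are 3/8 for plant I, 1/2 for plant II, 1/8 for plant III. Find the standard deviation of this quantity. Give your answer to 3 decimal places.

Per component, I: μ=2.28, E[X²]=7.0452; II: μ=4, E[X²]=16.8; III: μ=0.818182, E[X²]=2.15702.
E[X] = 0.375·2.28 + 0.5·4 + 0.125·0.818182 = 2.95727.
E[X²] = 0.375·7.0452 + 0.5·16.8 + 0.125·2.15702 = 11.3116.
Var(X) = E[X²] − (E[X])² = 11.3116 − 8.74546 = 2.56612.
SD(X) = √2.56612 = 1.60191.

1.602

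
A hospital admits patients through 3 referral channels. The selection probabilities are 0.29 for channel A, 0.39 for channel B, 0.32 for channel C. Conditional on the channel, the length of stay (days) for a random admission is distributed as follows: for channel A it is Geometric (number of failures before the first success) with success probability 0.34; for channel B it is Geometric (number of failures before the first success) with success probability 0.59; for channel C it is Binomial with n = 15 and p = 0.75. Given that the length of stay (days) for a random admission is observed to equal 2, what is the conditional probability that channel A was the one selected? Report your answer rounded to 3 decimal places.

0.526

Likelihoods P(X=2 | ·): A: 0.148104; B: 0.099179; C: 8.801e-07.
Posterior ∝ prior × likelihood. Numerator for A: 0.29·0.148104 = 0.0429502.
Normalizing constant: 0.29·0.148104 + 0.39·0.099179 + 0.32·8.801e-07 = 0.0816303.
P(A | observation) = 0.0429502 / 0.0816303 = 0.526155.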